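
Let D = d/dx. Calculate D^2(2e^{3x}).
18 e^{3 x}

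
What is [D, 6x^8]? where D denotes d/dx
48 x^{7}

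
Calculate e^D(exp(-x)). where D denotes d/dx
e^{- x - 1}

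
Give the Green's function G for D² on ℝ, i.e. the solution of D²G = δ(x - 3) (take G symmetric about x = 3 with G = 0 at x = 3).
\frac{|x - 3|}{2}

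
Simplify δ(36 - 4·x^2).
\frac{\delta(x - 3) + \delta(x + 3)}{24}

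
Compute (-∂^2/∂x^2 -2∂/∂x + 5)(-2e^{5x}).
60 e^{5 x}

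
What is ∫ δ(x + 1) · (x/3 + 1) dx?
\frac{2}{3}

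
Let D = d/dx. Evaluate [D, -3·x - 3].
-3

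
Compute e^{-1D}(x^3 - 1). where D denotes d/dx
x^{3} - 3 x^{2} + 3 x - 2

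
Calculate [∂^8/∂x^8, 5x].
40\frac{d^{7}}{dx^{7}}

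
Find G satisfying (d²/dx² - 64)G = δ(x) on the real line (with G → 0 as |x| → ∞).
-\frac{e^{-8|x|}}{16}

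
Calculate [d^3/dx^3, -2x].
-6\frac{d^{2}}{dx^{2}}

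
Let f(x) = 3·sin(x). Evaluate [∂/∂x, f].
3 \cos{\left(x \right)}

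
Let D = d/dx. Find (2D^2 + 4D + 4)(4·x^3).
16 x \left(x^{2} + 3 x + 3\right)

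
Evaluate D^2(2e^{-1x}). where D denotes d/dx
2 e^{- x}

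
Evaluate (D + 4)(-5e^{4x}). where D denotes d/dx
- 40 e^{4 x}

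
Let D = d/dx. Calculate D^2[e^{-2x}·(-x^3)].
2 x \left(- 2 x^{2} + 6 x - 3\right) e^{- 2 x}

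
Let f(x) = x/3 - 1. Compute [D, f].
\frac{1}{3}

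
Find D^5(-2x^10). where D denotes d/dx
- 60480 x^{5}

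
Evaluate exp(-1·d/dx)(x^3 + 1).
x \left(x^{2} - 3 x + 3\right)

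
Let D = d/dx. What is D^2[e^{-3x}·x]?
3 \left(3 x - 2\right) e^{- 3 x}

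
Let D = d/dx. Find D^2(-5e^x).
- 5 e^{x}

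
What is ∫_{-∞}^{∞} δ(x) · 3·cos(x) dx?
3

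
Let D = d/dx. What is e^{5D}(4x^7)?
4 x^{7} + 140 x^{6} + 2100 x^{5} + 17500 x^{4} + 87500 x^{3} + 262500 x^{2} + 437500 x + 312500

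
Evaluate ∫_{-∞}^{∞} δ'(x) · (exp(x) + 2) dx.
-1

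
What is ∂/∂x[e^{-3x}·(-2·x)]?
2 \left(3 x - 1\right) e^{- 3 x}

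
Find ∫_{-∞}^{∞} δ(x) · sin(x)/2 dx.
0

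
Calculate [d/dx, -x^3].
- 3 x^{2}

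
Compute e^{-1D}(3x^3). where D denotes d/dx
3 x^{3} - 9 x^{2} + 9 x - 3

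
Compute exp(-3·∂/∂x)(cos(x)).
\cos{\left(x - 3 \right)}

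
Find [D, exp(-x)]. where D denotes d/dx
- e^{- x}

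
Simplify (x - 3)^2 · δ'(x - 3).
0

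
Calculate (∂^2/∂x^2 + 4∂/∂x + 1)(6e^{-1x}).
- 12 e^{- x}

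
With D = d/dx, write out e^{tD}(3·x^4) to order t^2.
3 x^{2} \left(6 t^{2} + 4 t x + x^{2}\right)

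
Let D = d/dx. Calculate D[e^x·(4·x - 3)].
\left(4 x + 1\right) e^{x}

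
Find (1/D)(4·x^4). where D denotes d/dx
\frac{4 x^{5}}{5}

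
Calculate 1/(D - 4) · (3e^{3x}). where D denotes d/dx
- 3 e^{3 x}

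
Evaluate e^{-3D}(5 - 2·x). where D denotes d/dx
11 - 2 x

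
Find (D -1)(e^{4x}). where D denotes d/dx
3 e^{4 x}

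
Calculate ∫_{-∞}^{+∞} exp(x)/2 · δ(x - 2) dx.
\frac{e^{2}}{2}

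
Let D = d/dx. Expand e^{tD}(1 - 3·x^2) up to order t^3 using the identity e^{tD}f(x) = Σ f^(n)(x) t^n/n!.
- 3 t^{2} - 6 t x - 3 x^{2} + 1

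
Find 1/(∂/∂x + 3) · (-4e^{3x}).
- \frac{2 e^{3 x}}{3}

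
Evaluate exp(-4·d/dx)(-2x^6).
- 2 x^{6} + 48 x^{5} - 480 x^{4} + 2560 x^{3} - 7680 x^{2} + 12288 x - 8192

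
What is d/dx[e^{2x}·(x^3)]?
x^{2} \left(2 x + 3\right) e^{2 x}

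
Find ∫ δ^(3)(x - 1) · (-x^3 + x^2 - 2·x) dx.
6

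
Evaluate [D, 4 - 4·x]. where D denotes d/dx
-4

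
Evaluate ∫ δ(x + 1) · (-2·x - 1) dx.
1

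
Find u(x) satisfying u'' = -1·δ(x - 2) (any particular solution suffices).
-\frac{|x - 2|}{2}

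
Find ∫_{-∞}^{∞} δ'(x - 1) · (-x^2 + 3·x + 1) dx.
-1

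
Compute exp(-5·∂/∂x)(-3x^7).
- 3 x^{7} + 105 x^{6} - 1575 x^{5} + 13125 x^{4} - 65625 x^{3} + 196875 x^{2} - 328125 x + 234375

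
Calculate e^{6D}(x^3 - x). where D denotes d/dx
x^{3} + 18 x^{2} + 107 x + 210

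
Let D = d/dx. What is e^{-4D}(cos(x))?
\cos{\left(x - 4 \right)}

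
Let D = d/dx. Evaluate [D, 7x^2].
14 x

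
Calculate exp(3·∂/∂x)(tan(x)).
\tan{\left(x + 3 \right)}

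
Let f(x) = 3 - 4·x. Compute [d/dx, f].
-4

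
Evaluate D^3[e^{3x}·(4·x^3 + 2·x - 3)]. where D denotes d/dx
\left(108 x^{3} + 324 x^{2} + 270 x - 3\right) e^{3 x}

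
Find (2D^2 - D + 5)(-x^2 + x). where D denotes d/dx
- 5 x^{2} + 7 x - 5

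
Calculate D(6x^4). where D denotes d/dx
24 x^{3}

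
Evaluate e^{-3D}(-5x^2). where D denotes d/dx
- 5 x^{2} + 30 x - 45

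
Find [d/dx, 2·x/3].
\frac{2}{3}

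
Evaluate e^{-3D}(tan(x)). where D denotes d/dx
\tan{\left(x - 3 \right)}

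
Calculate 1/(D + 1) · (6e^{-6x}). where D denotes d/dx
- \frac{6 e^{- 6 x}}{5}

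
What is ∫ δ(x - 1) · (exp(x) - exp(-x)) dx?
2 \sinh{\left(1 \right)}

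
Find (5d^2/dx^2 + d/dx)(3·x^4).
12 x^{2} \left(x + 15\right)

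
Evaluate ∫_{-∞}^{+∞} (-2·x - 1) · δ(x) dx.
-1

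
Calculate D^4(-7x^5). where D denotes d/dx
- 840 x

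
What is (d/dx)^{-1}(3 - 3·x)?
- \frac{3 x^{2}}{2} + 3 x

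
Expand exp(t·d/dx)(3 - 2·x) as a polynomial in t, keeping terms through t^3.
- 2 t - 2 x + 3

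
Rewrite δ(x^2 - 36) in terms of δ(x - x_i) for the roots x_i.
\frac{\delta(x - 6) + \delta(x + 6)}{12}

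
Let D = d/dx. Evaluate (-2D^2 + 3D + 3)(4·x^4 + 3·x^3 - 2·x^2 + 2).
12 x^{4} + 57 x^{3} - 75 x^{2} - 48 x + 14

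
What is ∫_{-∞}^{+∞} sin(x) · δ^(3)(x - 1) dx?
\cos{\left(1 \right)}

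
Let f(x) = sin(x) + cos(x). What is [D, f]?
- \sin{\left(x \right)} + \cos{\left(x \right)}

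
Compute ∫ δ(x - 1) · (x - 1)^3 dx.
0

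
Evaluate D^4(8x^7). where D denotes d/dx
6720 x^{3}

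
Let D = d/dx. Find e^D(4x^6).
4 x^{6} + 24 x^{5} + 60 x^{4} + 80 x^{3} + 60 x^{2} + 24 x + 4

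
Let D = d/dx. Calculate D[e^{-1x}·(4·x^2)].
4 x \left(2 - x\right) e^{- x}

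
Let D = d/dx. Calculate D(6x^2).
12 x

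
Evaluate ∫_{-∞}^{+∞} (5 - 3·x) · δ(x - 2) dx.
-1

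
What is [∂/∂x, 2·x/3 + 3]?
\frac{2}{3}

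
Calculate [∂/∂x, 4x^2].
8 x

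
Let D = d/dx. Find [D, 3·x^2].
6 x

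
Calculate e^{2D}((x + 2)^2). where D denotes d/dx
x^{2} + 8 x + 16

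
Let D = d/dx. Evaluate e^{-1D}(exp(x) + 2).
e^{x - 1} + 2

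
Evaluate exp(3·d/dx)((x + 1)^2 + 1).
x^{2} + 8 x + 17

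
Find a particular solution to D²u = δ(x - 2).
\frac{|x - 2|}{2}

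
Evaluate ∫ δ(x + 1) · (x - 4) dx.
-5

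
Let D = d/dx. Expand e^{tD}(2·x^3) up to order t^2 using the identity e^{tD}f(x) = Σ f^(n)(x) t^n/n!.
2 x \left(3 t^{2} + 3 t x + x^{2}\right)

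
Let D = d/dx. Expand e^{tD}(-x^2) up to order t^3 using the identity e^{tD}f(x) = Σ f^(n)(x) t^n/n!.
- t^{2} - 2 t x - x^{2}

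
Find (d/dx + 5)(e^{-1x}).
4 e^{- x}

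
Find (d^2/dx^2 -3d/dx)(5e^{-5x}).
200 e^{- 5 x}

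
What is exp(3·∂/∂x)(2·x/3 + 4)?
\frac{2 x}{3} + 6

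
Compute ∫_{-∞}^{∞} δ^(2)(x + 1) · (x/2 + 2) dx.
0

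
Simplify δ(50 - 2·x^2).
\frac{\delta(x - 5) + \delta(x + 5)}{20}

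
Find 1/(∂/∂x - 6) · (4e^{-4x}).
- \frac{2 e^{- 4 x}}{5}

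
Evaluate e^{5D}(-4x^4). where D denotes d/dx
- 4 x^{4} - 80 x^{3} - 600 x^{2} - 2000 x - 2500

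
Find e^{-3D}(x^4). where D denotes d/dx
x^{4} - 12 x^{3} + 54 x^{2} - 108 x + 81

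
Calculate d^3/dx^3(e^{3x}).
27 e^{3 x}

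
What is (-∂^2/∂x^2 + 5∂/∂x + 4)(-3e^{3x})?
- 30 e^{3 x}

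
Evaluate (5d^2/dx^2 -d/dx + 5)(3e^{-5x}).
405 e^{- 5 x}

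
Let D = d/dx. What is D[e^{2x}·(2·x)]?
\left(4 x + 2\right) e^{2 x}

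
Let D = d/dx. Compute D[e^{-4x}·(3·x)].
3 \left(1 - 4 x\right) e^{- 4 x}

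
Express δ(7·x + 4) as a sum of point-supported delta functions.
\frac{\delta(x + 4/7)}{7}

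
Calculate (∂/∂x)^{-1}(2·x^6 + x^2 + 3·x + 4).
\frac{2 x^{7}}{7} + \frac{x^{3}}{3} + \frac{3 x^{2}}{2} + 4 x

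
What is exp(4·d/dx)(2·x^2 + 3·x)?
2 x^{2} + 19 x + 44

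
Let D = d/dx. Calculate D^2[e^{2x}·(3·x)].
12 \left(x + 1\right) e^{2 x}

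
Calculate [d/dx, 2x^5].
10 x^{4}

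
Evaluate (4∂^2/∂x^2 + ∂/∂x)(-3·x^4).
12 x^{2} \left(- x - 12\right)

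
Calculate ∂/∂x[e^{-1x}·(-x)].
\left(x - 1\right) e^{- x}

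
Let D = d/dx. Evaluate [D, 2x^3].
6 x^{2}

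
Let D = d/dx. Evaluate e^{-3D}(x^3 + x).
x^{3} - 9 x^{2} + 28 x - 30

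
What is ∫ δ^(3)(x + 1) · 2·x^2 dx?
0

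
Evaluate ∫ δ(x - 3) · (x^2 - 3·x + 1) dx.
1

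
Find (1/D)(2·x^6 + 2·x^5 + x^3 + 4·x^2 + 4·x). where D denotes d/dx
\frac{2 x^{7}}{7} + \frac{x^{6}}{3} + \frac{x^{4}}{4} + \frac{4 x^{3}}{3} + 2 x^{2}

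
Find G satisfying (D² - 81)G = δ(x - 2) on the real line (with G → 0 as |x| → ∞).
-\frac{e^{-9|x - 2|}}{18}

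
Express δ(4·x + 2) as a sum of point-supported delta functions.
\frac{\delta(x + 1/2)}{4}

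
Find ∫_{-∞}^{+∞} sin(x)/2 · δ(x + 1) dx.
- \frac{\sin{\left(1 \right)}}{2}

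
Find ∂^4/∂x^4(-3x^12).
- 35640 x^{8}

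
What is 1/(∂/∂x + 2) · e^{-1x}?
e^{- x}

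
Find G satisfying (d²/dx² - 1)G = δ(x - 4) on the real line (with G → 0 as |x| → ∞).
-\frac{e^{-|x - 4|}}{2}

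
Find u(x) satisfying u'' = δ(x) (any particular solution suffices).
\frac{|x|}{2}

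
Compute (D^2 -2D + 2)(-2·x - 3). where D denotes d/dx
- 4 x - 2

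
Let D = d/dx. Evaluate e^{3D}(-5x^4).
- 5 x^{4} - 60 x^{3} - 270 x^{2} - 540 x - 405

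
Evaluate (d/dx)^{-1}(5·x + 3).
\frac{5 x^{2}}{2} + 3 x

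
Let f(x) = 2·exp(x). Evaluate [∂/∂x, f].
2 e^{x}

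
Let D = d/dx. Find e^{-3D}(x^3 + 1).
x^{3} - 9 x^{2} + 27 x - 26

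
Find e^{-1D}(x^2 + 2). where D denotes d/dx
x^{2} - 2 x + 3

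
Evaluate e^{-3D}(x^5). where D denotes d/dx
x^{5} - 15 x^{4} + 90 x^{3} - 270 x^{2} + 405 x - 243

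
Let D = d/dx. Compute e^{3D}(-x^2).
- x^{2} - 6 x - 9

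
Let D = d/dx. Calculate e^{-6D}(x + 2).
x - 4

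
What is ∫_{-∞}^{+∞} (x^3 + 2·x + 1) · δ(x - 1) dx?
4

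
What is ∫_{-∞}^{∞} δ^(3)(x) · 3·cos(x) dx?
0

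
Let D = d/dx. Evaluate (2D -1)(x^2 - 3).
- x^{2} + 4 x + 3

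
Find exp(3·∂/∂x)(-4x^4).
- 4 x^{4} - 48 x^{3} - 216 x^{2} - 432 x - 324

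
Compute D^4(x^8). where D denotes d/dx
1680 x^{4}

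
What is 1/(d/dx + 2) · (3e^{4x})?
\frac{e^{4 x}}{2}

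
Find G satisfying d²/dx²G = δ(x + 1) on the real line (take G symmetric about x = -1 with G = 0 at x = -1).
\frac{|x + 1|}{2}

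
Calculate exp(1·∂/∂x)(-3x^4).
- 3 x^{4} - 12 x^{3} - 18 x^{2} - 12 x - 3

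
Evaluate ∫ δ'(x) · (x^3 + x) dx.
-1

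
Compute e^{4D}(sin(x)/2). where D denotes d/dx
\frac{\sin{\left(x + 4 \right)}}{2}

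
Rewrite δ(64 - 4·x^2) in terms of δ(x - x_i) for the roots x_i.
\frac{\delta(x - 4) + \delta(x + 4)}{32}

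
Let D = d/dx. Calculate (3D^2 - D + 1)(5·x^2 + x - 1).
5 x^{2} - 9 x + 28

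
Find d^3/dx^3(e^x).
e^{x}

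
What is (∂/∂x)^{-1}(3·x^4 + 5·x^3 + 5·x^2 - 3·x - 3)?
\frac{3 x^{5}}{5} + \frac{5 x^{4}}{4} + \frac{5 x^{3}}{3} - \frac{3 x^{2}}{2} - 3 x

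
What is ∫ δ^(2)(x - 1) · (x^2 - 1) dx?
2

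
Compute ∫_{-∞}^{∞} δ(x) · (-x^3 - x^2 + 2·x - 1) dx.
-1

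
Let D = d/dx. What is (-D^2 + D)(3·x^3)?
9 x \left(x - 2\right)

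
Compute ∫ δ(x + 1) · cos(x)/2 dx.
\frac{\cos{\left(1 \right)}}{2}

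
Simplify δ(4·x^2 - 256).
\frac{\delta(x - 8) + \delta(x + 8)}{64}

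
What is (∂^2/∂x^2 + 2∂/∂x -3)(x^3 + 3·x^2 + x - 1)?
- 3 x^{3} - 3 x^{2} + 15 x + 11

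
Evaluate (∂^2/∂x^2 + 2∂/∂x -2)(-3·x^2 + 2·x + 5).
6 x^{2} - 16 x - 12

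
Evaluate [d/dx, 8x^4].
32 x^{3}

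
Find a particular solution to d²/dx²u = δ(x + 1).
\frac{|x + 1|}{2}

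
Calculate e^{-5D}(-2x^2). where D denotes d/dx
- 2 x^{2} + 20 x - 50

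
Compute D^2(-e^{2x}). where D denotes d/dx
- 4 e^{2 x}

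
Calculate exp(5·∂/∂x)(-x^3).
- x^{3} - 15 x^{2} - 75 x - 125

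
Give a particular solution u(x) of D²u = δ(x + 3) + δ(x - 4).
\frac{|x + 3|}{2} + \frac{|x - 4|}{2}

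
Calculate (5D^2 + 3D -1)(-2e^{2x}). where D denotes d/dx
- 50 e^{2 x}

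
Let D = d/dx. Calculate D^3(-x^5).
- 60 x^{2}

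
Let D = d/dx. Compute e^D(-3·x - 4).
- 3 x - 7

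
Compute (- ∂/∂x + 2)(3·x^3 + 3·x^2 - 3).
6 x^{3} - 3 x^{2} - 6 x - 6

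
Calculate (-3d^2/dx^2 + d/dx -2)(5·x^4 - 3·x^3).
x \left(- 10 x^{3} + 26 x^{2} - 189 x + 54\right)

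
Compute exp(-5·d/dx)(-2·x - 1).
9 - 2 x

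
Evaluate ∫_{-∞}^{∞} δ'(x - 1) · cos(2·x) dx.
2 \sin{\left(2 \right)}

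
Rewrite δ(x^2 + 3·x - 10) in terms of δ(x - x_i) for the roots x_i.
\frac{\delta(x - 2) + \delta(x + 5)}{7}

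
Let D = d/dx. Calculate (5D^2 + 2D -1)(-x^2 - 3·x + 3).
x^{2} - x - 19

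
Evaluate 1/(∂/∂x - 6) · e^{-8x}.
- \frac{e^{- 8 x}}{14}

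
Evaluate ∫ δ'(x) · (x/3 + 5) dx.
- \frac{1}{3}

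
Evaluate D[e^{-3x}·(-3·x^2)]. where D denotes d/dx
3 x \left(3 x - 2\right) e^{- 3 x}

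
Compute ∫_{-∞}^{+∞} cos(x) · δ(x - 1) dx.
\cos{\left(1 \right)}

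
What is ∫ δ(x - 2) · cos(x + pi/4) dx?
\cos{\left(\frac{\pi}{4} + 2 \right)}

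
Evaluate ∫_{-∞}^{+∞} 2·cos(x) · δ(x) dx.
2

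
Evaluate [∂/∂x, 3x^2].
6 x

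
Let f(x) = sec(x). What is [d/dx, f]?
\tan{\left(x \right)} \sec{\left(x \right)}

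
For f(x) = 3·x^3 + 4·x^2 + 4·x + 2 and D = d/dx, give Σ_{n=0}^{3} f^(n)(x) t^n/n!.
3 t^{3} + t^{2} \left(9 x + 4\right) + t \left(9 x^{2} + 8 x + 4\right) + 3 x^{3} + 4 x^{2} + 4 x + 2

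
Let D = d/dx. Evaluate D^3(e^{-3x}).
- 27 e^{- 3 x}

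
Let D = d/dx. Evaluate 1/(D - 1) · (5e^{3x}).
\frac{5 e^{3 x}}{2}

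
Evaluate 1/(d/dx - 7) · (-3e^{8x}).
- 3 e^{8 x}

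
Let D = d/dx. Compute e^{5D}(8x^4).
8 x^{4} + 160 x^{3} + 1200 x^{2} + 4000 x + 5000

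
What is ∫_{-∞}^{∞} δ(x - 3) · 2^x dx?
8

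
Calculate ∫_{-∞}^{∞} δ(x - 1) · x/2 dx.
\frac{1}{2}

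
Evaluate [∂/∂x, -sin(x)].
- \cos{\left(x \right)}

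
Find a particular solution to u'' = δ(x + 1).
\frac{|x + 1|}{2}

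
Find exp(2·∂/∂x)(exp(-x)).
e^{- x - 2}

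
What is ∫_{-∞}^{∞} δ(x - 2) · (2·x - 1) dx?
3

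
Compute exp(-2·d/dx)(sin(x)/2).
\frac{\sin{\left(x - 2 \right)}}{2}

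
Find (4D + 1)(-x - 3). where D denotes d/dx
- x - 7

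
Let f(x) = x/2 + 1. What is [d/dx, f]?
\frac{1}{2}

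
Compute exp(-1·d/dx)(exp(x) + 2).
e^{x - 1} + 2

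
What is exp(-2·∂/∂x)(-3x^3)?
- 3 x^{3} + 18 x^{2} - 36 x + 24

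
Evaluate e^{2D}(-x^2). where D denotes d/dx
- x^{2} - 4 x - 4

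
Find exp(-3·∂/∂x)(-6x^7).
- 6 x^{7} + 126 x^{6} - 1134 x^{5} + 5670 x^{4} - 17010 x^{3} + 30618 x^{2} - 30618 x + 13122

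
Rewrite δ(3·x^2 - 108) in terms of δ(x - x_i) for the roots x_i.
\frac{\delta(x - 6) + \delta(x + 6)}{36}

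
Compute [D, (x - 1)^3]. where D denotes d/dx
3 \left(x - 1\right)^{2}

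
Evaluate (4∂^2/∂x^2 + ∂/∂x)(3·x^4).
12 x^{2} \left(x + 12\right)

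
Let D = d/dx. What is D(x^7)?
7 x^{6}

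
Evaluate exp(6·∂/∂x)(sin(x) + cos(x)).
\sqrt{2} \sin{\left(x + \frac{\pi}{4} + 6 \right)}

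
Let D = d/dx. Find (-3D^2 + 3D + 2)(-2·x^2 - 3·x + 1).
- 4 x^{2} - 18 x + 5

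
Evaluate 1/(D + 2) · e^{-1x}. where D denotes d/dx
e^{- x}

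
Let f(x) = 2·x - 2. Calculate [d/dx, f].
2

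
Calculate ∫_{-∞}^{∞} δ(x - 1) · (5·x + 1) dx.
6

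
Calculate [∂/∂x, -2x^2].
- 4 x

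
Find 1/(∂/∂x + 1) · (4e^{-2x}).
- 4 e^{- 2 x}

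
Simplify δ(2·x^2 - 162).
\frac{\delta(x - 9) + \delta(x + 9)}{36}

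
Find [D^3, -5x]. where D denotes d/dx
-15D^{2}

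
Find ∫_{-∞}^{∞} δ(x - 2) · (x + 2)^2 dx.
16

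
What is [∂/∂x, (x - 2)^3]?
3 \left(x - 2\right)^{2}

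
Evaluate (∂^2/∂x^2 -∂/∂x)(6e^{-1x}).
12 e^{- x}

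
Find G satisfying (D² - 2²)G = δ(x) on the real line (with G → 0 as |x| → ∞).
-\frac{e^{-2|x|}}{4}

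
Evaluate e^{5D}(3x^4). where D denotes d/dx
3 x^{4} + 60 x^{3} + 450 x^{2} + 1500 x + 1875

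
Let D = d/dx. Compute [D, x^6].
6 x^{5}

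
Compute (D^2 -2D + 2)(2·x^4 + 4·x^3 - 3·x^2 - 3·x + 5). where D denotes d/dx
4 x^{4} - 8 x^{3} - 6 x^{2} + 30 x + 10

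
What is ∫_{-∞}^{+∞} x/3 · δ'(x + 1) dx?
- \frac{1}{3}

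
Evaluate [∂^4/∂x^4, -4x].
-16\frac{d^{3}}{dx^{3}}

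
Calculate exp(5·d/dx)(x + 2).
x + 7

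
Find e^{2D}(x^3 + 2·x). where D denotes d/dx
x^{3} + 6 x^{2} + 14 x + 12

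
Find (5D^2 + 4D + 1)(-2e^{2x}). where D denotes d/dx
- 58 e^{2 x}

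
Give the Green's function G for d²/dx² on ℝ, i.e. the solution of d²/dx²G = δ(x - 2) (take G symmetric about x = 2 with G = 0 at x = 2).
\frac{|x - 2|}{2}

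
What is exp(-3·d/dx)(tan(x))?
\tan{\left(x - 3 \right)}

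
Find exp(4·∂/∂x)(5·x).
5 x + 20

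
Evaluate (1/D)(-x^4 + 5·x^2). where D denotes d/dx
- \frac{x^{5}}{5} + \frac{5 x^{3}}{3}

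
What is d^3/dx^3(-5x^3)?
-30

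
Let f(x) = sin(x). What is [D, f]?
\cos{\left(x \right)}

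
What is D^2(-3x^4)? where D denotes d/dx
- 36 x^{2}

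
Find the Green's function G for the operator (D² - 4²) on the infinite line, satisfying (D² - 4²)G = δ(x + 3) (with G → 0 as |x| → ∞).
-\frac{e^{-4|x + 3|}}{8}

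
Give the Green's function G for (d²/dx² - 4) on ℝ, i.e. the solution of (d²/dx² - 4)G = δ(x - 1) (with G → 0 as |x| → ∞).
-\frac{e^{-2|x - 1|}}{4}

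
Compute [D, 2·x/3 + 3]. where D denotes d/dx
\frac{2}{3}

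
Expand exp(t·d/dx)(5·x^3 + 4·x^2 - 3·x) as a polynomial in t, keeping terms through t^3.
5 t^{3} + t^{2} \left(15 x + 4\right) + t \left(15 x^{2} + 8 x - 3\right) + 5 x^{3} + 4 x^{2} - 3 x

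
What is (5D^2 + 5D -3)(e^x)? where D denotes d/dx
7 e^{x}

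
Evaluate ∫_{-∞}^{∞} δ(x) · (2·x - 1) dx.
-1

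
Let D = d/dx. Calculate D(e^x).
e^{x}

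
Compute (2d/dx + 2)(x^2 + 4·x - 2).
2 x^{2} + 12 x + 4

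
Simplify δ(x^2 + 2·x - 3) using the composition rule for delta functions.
\frac{\delta(x - 1) + \delta(x + 3)}{4}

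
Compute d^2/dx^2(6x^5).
120 x^{3}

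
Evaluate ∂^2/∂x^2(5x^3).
30 x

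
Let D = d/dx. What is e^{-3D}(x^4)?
x^{4} - 12 x^{3} + 54 x^{2} - 108 x + 81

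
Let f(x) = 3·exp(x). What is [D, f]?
3 e^{x}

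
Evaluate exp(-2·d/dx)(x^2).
x^{2} - 4 x + 4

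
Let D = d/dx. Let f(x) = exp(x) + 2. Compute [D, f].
e^{x}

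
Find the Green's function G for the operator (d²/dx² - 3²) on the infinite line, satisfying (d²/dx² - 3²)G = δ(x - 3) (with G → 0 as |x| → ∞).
-\frac{e^{-3|x - 3|}}{6}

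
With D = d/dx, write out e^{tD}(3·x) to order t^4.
3 t + 3 x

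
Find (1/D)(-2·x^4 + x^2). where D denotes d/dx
- \frac{2 x^{5}}{5} + \frac{x^{3}}{3}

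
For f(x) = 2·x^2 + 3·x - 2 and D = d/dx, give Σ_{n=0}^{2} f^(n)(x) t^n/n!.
2 t^{2} + t \left(4 x + 3\right) + 2 x^{2} + 3 x - 2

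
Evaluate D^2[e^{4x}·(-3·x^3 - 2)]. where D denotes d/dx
\left(- 48 x^{3} - 72 x^{2} - 18 x - 32\right) e^{4 x}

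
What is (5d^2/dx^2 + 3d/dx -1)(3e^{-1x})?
3 e^{- x}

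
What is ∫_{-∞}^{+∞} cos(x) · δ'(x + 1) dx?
- \sin{\left(1 \right)}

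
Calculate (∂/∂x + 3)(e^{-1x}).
2 e^{- x}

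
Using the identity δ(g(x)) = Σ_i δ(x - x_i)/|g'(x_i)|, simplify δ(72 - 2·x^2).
\frac{\delta(x - 6) + \delta(x + 6)}{24}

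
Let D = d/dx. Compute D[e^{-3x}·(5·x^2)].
5 x \left(2 - 3 x\right) e^{- 3 x}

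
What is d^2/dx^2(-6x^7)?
- 252 x^{5}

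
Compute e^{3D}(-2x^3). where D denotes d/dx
- 2 x^{3} - 18 x^{2} - 54 x - 54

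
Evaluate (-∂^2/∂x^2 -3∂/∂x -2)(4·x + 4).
- 8 x - 20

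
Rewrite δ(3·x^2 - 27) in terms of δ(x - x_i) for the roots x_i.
\frac{\delta(x - 3) + \delta(x + 3)}{18}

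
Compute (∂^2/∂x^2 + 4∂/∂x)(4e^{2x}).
48 e^{2 x}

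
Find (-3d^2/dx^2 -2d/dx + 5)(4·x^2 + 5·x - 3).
20 x^{2} + 9 x - 49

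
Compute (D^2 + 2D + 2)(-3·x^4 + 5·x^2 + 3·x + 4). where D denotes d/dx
- 6 x^{4} - 24 x^{3} - 26 x^{2} + 26 x + 24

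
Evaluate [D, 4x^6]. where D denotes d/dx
24 x^{5}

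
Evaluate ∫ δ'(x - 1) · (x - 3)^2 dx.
4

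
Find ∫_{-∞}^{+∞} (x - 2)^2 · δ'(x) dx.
4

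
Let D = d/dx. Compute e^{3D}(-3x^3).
- 3 x^{3} - 27 x^{2} - 81 x - 81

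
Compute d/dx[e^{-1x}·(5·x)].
5 \left(1 - x\right) e^{- x}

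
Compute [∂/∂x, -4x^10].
- 40 x^{9}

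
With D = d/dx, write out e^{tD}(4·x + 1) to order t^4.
4 t + 4 x + 1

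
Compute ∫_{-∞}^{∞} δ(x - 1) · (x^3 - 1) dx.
0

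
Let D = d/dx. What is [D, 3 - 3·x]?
-3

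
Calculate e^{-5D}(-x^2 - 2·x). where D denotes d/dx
- x^{2} + 8 x - 15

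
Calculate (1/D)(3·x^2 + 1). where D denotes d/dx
x^{3} + x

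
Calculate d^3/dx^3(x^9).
504 x^{6}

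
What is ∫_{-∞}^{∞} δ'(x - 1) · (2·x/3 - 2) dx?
- \frac{2}{3}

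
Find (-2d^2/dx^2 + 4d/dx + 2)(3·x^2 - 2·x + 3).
6 x^{2} + 20 x - 14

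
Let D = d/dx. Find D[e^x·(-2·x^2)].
2 x \left(- x - 2\right) e^{x}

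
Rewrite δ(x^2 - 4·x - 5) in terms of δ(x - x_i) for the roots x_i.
\frac{\delta(x + 1) + \delta(x - 5)}{6}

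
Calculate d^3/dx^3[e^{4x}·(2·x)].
\left(128 x + 96\right) e^{4 x}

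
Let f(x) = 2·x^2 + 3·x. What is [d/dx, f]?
4 x + 3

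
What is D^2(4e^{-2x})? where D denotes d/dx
16 e^{- 2 x}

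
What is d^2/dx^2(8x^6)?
240 x^{4}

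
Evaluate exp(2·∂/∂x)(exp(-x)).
e^{- x - 2}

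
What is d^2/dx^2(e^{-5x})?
25 e^{- 5 x}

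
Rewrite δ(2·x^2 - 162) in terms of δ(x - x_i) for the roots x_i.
\frac{\delta(x - 9) + \delta(x + 9)}{36}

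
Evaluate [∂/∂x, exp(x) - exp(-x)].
2 \cosh{\left(x \right)}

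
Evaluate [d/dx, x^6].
6 x^{5}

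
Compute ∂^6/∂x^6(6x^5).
0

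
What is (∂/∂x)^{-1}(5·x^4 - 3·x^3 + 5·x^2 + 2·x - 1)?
x^{5} - \frac{3 x^{4}}{4} + \frac{5 x^{3}}{3} + x^{2} - x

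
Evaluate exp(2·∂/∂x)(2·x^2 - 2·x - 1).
2 x^{2} + 6 x + 3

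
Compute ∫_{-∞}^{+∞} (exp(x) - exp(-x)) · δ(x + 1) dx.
- 2 \sinh{\left(1 \right)}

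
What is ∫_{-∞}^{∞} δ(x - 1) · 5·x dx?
5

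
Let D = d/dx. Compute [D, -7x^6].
- 42 x^{5}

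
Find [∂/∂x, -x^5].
- 5 x^{4}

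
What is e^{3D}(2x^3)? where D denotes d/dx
2 x^{3} + 18 x^{2} + 54 x + 54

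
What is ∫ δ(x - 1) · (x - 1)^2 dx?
0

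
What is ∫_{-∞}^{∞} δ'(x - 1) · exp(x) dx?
- e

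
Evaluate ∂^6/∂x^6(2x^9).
120960 x^{3}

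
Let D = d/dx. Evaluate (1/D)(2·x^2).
\frac{2 x^{3}}{3}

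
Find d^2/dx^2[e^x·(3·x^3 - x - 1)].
\left(3 x^{3} + 18 x^{2} + 17 x - 3\right) e^{x}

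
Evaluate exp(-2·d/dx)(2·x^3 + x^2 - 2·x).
2 x^{3} - 11 x^{2} + 18 x - 8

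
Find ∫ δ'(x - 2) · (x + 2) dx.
-1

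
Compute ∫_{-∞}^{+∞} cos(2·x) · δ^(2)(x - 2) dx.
- 4 \cos{\left(4 \right)}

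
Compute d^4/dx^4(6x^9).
18144 x^{5}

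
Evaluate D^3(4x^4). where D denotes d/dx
96 x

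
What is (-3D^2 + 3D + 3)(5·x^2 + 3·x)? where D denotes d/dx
15 x^{2} + 39 x - 21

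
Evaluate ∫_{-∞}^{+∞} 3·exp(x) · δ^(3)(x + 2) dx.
- \frac{3}{e^{2}}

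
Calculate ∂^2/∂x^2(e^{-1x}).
e^{- x}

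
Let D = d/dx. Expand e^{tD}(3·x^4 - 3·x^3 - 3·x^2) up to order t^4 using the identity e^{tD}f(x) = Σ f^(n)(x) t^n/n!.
3 t^{4} + 3 t^{3} \left(4 x - 1\right) + 3 t^{2} \left(6 x^{2} - 3 x - 1\right) - 3 t x \left(- 4 x^{2} + 3 x + 2\right) + 3 x^{4} - 3 x^{3} - 3 x^{2}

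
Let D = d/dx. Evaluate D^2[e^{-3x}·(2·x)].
6 \left(3 x - 2\right) e^{- 3 x}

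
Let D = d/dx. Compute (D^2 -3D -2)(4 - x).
2 x - 5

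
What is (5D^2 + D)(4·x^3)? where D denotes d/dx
12 x \left(x + 10\right)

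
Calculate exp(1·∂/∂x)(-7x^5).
- 7 x^{5} - 35 x^{4} - 70 x^{3} - 70 x^{2} - 35 x - 7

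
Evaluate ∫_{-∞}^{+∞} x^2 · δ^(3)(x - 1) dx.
0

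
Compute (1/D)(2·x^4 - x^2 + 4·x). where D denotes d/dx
\frac{2 x^{5}}{5} - \frac{x^{3}}{3} + 2 x^{2}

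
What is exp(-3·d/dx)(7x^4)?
7 x^{4} - 84 x^{3} + 378 x^{2} - 756 x + 567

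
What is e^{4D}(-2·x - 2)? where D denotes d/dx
- 2 x - 10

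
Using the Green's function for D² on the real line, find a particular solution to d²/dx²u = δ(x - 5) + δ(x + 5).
\frac{|x - 5|}{2} + \frac{|x + 5|}{2}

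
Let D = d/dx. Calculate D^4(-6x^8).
- 10080 x^{4}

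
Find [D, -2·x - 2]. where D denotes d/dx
-2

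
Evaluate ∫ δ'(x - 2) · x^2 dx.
-4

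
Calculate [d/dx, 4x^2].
8 x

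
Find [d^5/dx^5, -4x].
-20\frac{d^{4}}{dx^{4}}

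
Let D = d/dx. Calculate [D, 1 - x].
-1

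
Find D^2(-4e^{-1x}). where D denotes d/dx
- 4 e^{- x}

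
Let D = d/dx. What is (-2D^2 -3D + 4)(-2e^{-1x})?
- 10 e^{- x}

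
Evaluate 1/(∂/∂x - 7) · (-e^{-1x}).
\frac{e^{- x}}{8}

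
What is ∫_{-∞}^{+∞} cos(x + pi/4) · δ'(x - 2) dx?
\sin{\left(\frac{\pi}{4} + 2 \right)}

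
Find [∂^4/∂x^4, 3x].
12\frac{d^{3}}{dx^{3}}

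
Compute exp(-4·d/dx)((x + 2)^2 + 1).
x^{2} - 4 x + 5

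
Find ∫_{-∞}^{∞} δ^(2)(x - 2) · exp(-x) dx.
e^{-2}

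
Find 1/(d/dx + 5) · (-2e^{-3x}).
- e^{- 3 x}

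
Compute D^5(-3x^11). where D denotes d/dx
- 166320 x^{6}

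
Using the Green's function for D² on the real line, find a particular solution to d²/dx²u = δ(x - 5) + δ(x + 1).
\frac{|x - 5|}{2} + \frac{|x + 1|}{2}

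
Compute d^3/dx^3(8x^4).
192 x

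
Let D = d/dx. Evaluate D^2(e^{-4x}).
16 e^{- 4 x}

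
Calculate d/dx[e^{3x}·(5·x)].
\left(15 x + 5\right) e^{3 x}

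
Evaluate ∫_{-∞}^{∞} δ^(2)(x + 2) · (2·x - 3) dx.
0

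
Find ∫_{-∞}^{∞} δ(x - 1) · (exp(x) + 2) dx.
2 + e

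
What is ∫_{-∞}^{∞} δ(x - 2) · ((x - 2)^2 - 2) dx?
-2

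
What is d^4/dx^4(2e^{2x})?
32 e^{2 x}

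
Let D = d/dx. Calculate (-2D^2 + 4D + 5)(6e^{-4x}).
- 258 e^{- 4 x}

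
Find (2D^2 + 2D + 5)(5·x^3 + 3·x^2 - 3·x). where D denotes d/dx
25 x^{3} + 45 x^{2} + 57 x + 6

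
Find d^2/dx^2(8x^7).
336 x^{5}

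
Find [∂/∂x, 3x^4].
12 x^{3}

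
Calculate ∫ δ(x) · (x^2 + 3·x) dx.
0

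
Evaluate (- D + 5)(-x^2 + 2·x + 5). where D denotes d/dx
- 5 x^{2} + 12 x + 23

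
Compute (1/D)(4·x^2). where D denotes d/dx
\frac{4 x^{3}}{3}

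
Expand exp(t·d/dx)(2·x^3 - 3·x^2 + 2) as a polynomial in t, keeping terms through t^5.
2 t^{3} + t^{2} \left(6 x - 3\right) + 6 t x \left(x - 1\right) + 2 x^{3} - 3 x^{2} + 2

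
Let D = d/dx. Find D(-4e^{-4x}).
16 e^{- 4 x}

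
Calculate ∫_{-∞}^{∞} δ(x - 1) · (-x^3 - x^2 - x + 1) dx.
-2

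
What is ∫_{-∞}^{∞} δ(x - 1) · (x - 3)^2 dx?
4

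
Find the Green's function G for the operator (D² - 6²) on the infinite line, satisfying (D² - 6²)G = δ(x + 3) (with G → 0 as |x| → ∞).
-\frac{e^{-6|x + 3|}}{12}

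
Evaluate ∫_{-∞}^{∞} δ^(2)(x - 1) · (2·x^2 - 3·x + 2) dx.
4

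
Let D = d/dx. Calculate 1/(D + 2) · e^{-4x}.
- \frac{e^{- 4 x}}{2}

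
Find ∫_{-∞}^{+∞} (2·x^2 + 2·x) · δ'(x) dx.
-2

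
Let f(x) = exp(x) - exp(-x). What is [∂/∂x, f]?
2 \cosh{\left(x \right)}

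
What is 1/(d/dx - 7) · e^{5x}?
- \frac{e^{5 x}}{2}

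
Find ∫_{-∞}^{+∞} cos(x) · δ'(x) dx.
0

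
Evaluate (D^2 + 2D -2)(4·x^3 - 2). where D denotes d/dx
- 8 x^{3} + 24 x^{2} + 24 x + 4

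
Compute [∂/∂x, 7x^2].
14 x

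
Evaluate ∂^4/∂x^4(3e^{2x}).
48 e^{2 x}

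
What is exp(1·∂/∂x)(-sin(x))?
- \sin{\left(x + 1 \right)}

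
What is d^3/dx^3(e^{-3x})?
- 27 e^{- 3 x}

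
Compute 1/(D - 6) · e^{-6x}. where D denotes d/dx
- \frac{e^{- 6 x}}{12}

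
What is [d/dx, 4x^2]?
8 x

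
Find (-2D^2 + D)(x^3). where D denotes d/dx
3 x \left(x - 4\right)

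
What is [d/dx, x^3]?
3 x^{2}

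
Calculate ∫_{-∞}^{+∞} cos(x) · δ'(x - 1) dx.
\sin{\left(1 \right)}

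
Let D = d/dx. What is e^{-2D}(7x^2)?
7 x^{2} - 28 x + 28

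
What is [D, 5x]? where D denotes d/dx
5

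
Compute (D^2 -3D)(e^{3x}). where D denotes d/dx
0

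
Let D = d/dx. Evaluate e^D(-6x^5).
- 6 x^{5} - 30 x^{4} - 60 x^{3} - 60 x^{2} - 30 x - 6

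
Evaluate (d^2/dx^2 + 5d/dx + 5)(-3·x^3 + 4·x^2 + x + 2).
- 15 x^{3} - 25 x^{2} + 27 x + 23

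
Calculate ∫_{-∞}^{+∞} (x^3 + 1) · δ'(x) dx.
0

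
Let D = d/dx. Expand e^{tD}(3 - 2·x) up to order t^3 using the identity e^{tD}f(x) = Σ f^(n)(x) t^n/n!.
- 2 t - 2 x + 3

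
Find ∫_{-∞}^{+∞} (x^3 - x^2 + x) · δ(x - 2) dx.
6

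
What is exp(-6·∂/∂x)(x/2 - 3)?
\frac{x}{2} - 6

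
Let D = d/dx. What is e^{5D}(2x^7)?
2 x^{7} + 70 x^{6} + 1050 x^{5} + 8750 x^{4} + 43750 x^{3} + 131250 x^{2} + 218750 x + 156250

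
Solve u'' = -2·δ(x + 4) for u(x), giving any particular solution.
-|x + 4|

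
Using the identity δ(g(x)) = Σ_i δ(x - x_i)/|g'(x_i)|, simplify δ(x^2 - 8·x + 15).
\frac{\delta(x - 3) + \delta(x - 5)}{2}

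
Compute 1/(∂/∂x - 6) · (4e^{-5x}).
- \frac{4 e^{- 5 x}}{11}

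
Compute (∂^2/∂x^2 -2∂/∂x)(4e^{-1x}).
12 e^{- x}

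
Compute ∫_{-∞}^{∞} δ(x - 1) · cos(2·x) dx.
\cos{\left(2 \right)}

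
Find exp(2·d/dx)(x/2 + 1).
\frac{x}{2} + 2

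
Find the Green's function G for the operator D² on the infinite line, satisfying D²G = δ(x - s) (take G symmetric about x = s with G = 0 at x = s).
\frac{|x - s|}{2}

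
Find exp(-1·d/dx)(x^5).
x^{5} - 5 x^{4} + 10 x^{3} - 10 x^{2} + 5 x - 1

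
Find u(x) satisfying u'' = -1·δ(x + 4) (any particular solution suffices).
-\frac{|x + 4|}{2}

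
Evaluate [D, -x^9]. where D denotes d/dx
- 9 x^{8}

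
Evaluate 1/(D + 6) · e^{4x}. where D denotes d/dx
\frac{e^{4 x}}{10}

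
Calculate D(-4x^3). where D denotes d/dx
- 12 x^{2}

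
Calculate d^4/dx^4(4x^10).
20160 x^{6}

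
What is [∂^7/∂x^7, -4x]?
-28\frac{d^{6}}{dx^{6}}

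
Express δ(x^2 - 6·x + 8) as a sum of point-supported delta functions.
\frac{\delta(x - 4) + \delta(x - 2)}{2}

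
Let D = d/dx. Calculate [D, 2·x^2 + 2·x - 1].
4 x + 2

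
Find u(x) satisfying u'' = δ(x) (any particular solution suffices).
\frac{|x|}{2}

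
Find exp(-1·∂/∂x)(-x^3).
- x^{3} + 3 x^{2} - 3 x + 1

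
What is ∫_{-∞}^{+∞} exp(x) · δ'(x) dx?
-1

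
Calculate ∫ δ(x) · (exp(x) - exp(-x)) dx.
0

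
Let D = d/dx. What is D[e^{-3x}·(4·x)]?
4 \left(1 - 3 x\right) e^{- 3 x}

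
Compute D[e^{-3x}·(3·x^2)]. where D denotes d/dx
3 x \left(2 - 3 x\right) e^{- 3 x}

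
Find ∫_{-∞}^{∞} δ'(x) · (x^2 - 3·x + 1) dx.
3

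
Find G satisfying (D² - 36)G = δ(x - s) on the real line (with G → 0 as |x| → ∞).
-\frac{e^{-6|x-s|}}{12}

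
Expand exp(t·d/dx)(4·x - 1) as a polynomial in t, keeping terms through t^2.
4 t + 4 x - 1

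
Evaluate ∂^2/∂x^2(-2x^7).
- 84 x^{5}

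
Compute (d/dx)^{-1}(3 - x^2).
- \frac{x^{3}}{3} + 3 x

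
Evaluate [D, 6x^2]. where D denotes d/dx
12 x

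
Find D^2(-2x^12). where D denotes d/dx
- 264 x^{10}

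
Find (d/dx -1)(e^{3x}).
2 e^{3 x}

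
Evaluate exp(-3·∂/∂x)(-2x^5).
- 2 x^{5} + 30 x^{4} - 180 x^{3} + 540 x^{2} - 810 x + 486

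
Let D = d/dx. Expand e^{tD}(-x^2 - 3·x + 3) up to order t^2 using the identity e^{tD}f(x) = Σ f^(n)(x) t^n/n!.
- t^{2} - t \left(2 x + 3\right) - x^{2} - 3 x + 3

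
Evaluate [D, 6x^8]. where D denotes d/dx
48 x^{7}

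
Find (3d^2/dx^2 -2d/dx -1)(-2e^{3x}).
- 40 e^{3 x}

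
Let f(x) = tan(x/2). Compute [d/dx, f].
\frac{1}{\cos{\left(x \right)} + 1}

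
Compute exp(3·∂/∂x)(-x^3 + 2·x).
- x^{3} - 9 x^{2} - 25 x - 21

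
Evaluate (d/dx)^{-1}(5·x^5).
\frac{5 x^{6}}{6}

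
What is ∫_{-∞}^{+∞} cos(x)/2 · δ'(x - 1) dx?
\frac{\sin{\left(1 \right)}}{2}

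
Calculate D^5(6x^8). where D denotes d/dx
40320 x^{3}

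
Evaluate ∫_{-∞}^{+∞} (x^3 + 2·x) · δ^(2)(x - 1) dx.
6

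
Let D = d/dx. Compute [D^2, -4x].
-8D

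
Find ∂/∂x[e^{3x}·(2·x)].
\left(6 x + 2\right) e^{3 x}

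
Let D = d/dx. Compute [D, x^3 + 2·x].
3 x^{2} + 2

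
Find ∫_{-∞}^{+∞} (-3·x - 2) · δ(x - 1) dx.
-5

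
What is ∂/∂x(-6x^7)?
- 42 x^{6}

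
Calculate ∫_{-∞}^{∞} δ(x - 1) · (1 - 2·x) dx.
-1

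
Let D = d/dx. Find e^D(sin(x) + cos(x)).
\sqrt{2} \sin{\left(x + \frac{\pi}{4} + 1 \right)}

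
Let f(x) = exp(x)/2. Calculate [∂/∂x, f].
\frac{e^{x}}{2}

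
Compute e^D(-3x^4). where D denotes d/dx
- 3 x^{4} - 12 x^{3} - 18 x^{2} - 12 x - 3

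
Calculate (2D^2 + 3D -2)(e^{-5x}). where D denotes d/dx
33 e^{- 5 x}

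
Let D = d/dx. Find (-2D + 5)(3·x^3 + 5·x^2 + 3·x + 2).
15 x^{3} + 7 x^{2} - 5 x + 4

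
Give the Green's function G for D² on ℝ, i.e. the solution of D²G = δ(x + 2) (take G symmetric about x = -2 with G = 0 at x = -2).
\frac{|x + 2|}{2}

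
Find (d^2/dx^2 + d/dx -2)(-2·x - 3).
4 x + 4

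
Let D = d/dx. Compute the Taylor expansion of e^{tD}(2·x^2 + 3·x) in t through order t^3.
2 t^{2} + t \left(4 x + 3\right) + 2 x^{2} + 3 x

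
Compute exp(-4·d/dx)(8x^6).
8 x^{6} - 192 x^{5} + 1920 x^{4} - 10240 x^{3} + 30720 x^{2} - 49152 x + 32768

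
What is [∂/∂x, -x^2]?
- 2 x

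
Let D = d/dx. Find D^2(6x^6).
180 x^{4}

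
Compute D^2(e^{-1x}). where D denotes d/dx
e^{- x}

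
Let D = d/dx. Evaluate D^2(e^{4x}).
16 e^{4 x}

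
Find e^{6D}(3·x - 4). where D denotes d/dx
3 x + 14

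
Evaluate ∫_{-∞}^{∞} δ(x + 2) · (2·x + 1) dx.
-3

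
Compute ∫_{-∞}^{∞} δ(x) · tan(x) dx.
0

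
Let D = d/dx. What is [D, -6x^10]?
- 60 x^{9}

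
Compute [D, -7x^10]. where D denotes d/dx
- 70 x^{9}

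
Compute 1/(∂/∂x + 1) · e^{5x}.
\frac{e^{5 x}}{6}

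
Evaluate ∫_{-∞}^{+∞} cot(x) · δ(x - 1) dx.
\cot{\left(1 \right)}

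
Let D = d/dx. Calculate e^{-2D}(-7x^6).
- 7 x^{6} + 84 x^{5} - 420 x^{4} + 1120 x^{3} - 1680 x^{2} + 1344 x - 448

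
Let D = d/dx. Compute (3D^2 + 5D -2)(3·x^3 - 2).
- 6 x^{3} + 45 x^{2} + 54 x + 4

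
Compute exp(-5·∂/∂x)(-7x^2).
- 7 x^{2} + 70 x - 175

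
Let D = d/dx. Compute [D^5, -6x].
-30D^{4}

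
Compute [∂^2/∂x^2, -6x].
-12\frac{d}{dx}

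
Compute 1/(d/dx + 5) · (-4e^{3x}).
- \frac{e^{3 x}}{2}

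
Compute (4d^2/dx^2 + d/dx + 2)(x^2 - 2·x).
2 x^{2} - 2 x + 6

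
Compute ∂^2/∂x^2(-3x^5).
- 60 x^{3}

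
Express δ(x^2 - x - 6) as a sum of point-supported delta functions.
\frac{\delta(x + 2) + \delta(x - 3)}{5}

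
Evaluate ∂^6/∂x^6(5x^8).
100800 x^{2}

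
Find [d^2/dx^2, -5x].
-10\frac{d}{dx}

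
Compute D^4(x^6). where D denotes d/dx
360 x^{2}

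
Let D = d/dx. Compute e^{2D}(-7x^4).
- 7 x^{4} - 56 x^{3} - 168 x^{2} - 224 x - 112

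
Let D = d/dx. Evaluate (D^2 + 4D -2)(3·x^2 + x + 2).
- 6 x^{2} + 22 x + 6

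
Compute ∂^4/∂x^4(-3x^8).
- 5040 x^{4}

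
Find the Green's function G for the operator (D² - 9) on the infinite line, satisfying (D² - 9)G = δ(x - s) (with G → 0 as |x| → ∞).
-\frac{e^{-3|x-s|}}{6}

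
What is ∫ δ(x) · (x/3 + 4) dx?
4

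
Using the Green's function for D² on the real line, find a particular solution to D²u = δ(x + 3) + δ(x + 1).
\frac{|x + 3|}{2} + \frac{|x + 1|}{2}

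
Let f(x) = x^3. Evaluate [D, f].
3 x^{2}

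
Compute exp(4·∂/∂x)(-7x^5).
- 7 x^{5} - 140 x^{4} - 1120 x^{3} - 4480 x^{2} - 8960 x - 7168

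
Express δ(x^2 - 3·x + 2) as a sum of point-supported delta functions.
\frac{\delta(x - 2) + \delta(x - 1)}{1}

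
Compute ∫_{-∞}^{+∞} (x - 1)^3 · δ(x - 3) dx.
8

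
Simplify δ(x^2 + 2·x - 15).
\frac{\delta(x - 3) + \delta(x + 5)}{8}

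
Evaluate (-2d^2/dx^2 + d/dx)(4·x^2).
8 x - 16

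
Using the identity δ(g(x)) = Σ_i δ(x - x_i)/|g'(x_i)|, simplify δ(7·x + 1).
\frac{\delta(x + 1/7)}{7}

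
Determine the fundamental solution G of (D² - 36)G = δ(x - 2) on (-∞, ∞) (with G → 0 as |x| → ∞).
-\frac{e^{-6|x - 2|}}{12}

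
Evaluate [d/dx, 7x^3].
21 x^{2}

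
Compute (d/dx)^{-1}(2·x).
x^{2}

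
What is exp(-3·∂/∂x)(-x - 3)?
- x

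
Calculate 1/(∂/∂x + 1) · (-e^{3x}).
- \frac{e^{3 x}}{4}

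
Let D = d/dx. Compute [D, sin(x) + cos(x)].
- \sin{\left(x \right)} + \cos{\left(x \right)}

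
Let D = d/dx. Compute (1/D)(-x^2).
- \frac{x^{3}}{3}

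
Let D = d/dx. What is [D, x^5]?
5 x^{4}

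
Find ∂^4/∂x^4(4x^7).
3360 x^{3}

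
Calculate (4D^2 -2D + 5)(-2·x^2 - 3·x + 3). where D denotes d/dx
- 10 x^{2} - 7 x + 5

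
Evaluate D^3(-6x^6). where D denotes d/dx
- 720 x^{3}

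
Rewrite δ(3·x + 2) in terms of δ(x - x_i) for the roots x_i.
\frac{\delta(x + 2/3)}{3}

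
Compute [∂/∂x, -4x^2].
- 8 x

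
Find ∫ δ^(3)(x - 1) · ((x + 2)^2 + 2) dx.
0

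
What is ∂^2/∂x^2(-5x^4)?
- 60 x^{2}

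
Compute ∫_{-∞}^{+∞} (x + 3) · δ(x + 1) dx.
2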